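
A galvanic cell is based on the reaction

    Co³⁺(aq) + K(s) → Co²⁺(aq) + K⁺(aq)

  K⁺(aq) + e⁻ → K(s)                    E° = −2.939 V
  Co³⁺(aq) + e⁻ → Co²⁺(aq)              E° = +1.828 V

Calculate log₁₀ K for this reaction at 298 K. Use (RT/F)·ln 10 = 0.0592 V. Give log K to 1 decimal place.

The Co³⁺/Co²⁺ couple is reduced (cathode); E°cell = +1.828 − (−2.939) = +4.767 V with n = 1.
At equilibrium E = 0, so log K = nE°cell / 0.0592 = (1)(+4.767) / 0.0592 = 80.5.

log K = 80.5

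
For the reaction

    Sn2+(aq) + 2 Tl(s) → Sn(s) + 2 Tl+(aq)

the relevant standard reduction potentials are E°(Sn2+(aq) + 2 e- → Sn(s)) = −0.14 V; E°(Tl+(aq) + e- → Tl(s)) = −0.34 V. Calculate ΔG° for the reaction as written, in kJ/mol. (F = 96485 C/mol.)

−38.6 kJ/mol

In the reaction as written Sn2+(aq) is reduced, so the Sn²⁺/Sn couple is the cathode and Tl⁺/Tl is the anode.
E°cell = −0.14 − (−0.34) = +0.20 V; balancing electrons gives n = 2.
ΔG° = −nFE°cell = −(2)(96485)(+0.20) J/mol = −38.6 kJ/mol.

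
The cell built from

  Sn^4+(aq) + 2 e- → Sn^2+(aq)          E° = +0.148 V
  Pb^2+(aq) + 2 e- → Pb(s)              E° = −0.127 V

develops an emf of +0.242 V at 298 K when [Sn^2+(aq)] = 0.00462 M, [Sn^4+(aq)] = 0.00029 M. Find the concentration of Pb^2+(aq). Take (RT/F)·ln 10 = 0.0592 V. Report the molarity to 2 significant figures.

0.82 M

With Sn⁴⁺/Sn²⁺ at the cathode and Pb²⁺/Pb at the anode, E°cell = +0.148 − (−0.127) = +0.275 V (n = 2).
Rearranging E = E° − (0.0592/n)·log Q gives log Q = 2(+0.275 − (+0.242))/0.0592 = 1.115.
The balanced reaction is Sn^4+(aq) + Pb(s) → Sn^2+(aq) + Pb^2+(aq), so Q = ([Sn^2+(aq)]·[Pb^2+(aq)]) / [Sn^4+(aq)].
Substituting the known concentrations and solving, log [Pb^2+(aq)] = −0.087 and [Pb^2+(aq)] = 0.82 M.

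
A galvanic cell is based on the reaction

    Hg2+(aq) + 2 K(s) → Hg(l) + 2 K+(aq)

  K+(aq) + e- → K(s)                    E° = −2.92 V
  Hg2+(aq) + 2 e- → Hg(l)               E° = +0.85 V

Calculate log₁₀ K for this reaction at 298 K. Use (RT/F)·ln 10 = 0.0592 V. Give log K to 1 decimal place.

log K = 127.4

The Hg²⁺/Hg couple is reduced (cathode); E°cell = +0.85 − (−2.92) = +3.77 V with n = 2.
At equilibrium E = 0, so log K = nE°cell / 0.0592 = (2)(+3.77) / 0.0592 = 127.4.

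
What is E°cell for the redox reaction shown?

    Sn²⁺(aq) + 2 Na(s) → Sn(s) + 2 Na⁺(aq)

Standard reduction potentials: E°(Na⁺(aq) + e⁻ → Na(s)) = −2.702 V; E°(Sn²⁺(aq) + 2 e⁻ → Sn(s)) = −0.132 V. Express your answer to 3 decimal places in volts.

In the reaction as written, Sn²⁺(aq) is reduced (cathode) and Na⁺(aq) is produced by oxidation at the anode.
E°cell = E°(cathode) − E°(anode) = −0.132 − (−2.702) = +2.570 V.

+2.570 V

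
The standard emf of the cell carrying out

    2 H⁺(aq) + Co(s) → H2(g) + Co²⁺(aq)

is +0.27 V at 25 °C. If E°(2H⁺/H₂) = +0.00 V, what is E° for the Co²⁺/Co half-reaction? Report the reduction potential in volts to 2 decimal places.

In the reaction as written the 2H⁺/H₂ couple is reduced (cathode) and Co²⁺/Co is oxidized (anode), so E°cell = E°(2H⁺/H₂) − E°(Co²⁺/Co).
E°(Co²⁺/Co) = E°(cathode) − E°cell = +0.00 − (+0.27) = −0.27 V.

−0.27 V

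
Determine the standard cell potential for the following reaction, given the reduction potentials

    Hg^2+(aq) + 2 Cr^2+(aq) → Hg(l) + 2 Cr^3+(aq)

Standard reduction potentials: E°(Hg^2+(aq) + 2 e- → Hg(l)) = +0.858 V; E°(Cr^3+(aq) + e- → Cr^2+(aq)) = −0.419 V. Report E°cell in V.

+1.277 V

In the reaction as written, Hg^2+(aq) is reduced (cathode) and Cr^3+(aq) is produced by oxidation at the anode.
E°cell = E°(cathode) − E°(anode) = +0.858 − (−0.419) = +1.277 V.
The positive value indicates the reaction is spontaneous as written.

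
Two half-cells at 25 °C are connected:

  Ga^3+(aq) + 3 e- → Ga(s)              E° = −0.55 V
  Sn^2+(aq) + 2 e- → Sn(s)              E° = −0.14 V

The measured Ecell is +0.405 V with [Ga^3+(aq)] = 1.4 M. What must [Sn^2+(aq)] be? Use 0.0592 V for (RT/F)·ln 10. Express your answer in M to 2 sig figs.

0.85 M

With Sn²⁺/Sn at the cathode and Ga³⁺/Ga at the anode, E°cell = −0.14 − (−0.55) = +0.41 V (n = 6).
From the Nernst equation, log Q = n(E° − E)/0.0592 = 6·(+0.41 − (+0.405))/0.0592 = 0.507.
For 3 Sn^2+(aq) + 2 Ga(s) → 3 Sn(s) + 2 Ga^3+(aq), the reaction quotient is Q = [Ga^3+(aq)]^2 / [Sn^2+(aq)]^3.
Solving for the unknown gives log [Sn^2+(aq)] = −0.072, so [Sn^2+(aq)] ≈ 0.85 M.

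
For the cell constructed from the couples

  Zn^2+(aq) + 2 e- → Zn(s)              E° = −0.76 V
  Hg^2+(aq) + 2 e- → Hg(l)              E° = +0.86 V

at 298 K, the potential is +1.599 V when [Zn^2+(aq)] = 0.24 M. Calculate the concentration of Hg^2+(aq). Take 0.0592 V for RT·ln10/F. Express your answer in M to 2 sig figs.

0.047 M

With Hg²⁺/Hg at the cathode and Zn²⁺/Zn at the anode, E°cell = +0.86 − (−0.76) = +1.62 V (n = 2).
From the Nernst equation, log Q = n(E° − E)/0.0592 = 2·(+1.62 − (+1.599))/0.0592 = 0.709.
For Hg^2+(aq) + Zn(s) → Hg(l) + Zn^2+(aq), the reaction quotient is Q = [Zn^2+(aq)] / [Hg^2+(aq)].
Substituting the known concentrations and solving, log [Hg^2+(aq)] = −1.329 and [Hg^2+(aq)] = 0.047 M.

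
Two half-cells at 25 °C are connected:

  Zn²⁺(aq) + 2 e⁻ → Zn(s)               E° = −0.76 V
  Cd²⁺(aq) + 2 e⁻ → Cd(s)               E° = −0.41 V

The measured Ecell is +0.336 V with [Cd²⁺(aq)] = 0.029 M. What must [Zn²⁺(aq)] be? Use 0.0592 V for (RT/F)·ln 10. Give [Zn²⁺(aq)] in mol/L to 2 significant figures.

0.086 M

Cd²⁺/Cd is the cathode (higher E°); E°cell = −0.41 − (−0.76) = +0.35 V with n = 2.
From the Nernst equation, log Q = n(E° − E)/0.0592 = 2·(+0.35 − (+0.336))/0.0592 = 0.473.
The balanced reaction is Cd²⁺(aq) + Zn(s) → Cd(s) + Zn²⁺(aq), so Q = [Zn²⁺(aq)] / [Cd²⁺(aq)].
Substituting the known concentrations and solving, log [Zn²⁺(aq)] = −1.065 and [Zn²⁺(aq)] = 0.086 M.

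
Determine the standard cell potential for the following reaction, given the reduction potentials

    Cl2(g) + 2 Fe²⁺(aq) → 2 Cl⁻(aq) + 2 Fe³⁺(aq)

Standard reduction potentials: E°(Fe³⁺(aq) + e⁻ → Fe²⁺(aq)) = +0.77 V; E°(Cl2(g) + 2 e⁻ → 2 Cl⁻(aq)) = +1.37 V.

Cl2(g) gains electrons, so the Cl₂/Cl⁻ couple is the cathode; the Fe³⁺/Fe²⁺ couple is the anode.
E°cell = E°(cathode) − E°(anode) = +1.37 − (+0.77) = +0.60 V.
The positive value indicates the reaction is spontaneous as written.

+0.60 V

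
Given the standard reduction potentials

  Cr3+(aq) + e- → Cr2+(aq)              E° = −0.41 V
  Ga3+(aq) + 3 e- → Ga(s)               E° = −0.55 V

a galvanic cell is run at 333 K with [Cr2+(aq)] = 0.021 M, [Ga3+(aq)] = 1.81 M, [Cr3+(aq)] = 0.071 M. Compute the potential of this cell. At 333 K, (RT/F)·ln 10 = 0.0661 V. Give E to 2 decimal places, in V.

+0.17 V

The Cr³⁺/Cr²⁺ couple has the more positive E°, so it is the cathode; Ga³⁺/Ga is the anode.
E°cell = E°cat − E°an = −0.41 − (−0.55) = +0.14 V; n = 3.
The balanced reaction is 3 Cr3+(aq) + Ga(s) → 3 Cr2+(aq) + Ga3+(aq), so Q = ([Cr2+(aq)]^3·[Ga3+(aq)]) / [Cr3+(aq)]^3 = 0.0468 and log Q = −1.329.
E = E° − (0.0661/n)·log Q = +0.14 − (0.0661/3)(−1.329) = +0.17 V.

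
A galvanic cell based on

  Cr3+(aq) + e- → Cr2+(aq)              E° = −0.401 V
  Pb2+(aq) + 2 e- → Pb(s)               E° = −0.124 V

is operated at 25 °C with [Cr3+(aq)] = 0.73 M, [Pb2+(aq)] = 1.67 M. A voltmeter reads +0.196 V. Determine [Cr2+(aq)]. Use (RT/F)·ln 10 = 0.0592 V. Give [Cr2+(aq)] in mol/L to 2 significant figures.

The Pb²⁺/Pb couple has the larger reduction potential, so it is the cathode: E°cell = −0.124 − (−0.401) = +0.277 V and n = 2.
Since E = E° − (0.0592/n)·log Q, log Q = n(E° − E)/0.0592 = 2.736.
The balanced reaction is Pb2+(aq) + 2 Cr2+(aq) → Pb(s) + 2 Cr3+(aq), so Q = [Cr3+(aq)]^2 / ([Pb2+(aq)]·[Cr2+(aq)]^2).
Isolating [Cr2+(aq)] in Q = 10^{2.736} yields log [Cr2+(aq)] = −1.616, i.e. 0.024 M.

0.024 M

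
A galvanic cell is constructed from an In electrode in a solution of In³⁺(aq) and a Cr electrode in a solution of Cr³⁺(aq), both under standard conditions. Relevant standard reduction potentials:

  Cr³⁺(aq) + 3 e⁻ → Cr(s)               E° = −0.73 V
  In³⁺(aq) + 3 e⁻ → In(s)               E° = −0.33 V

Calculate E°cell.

+0.40 V

Of the two couples in this cell, the one with the more positive reduction potential is reduced at the cathode: here that is In³⁺/In (−0.33 V); Cr³⁺/Cr (−0.73 V) is the anode.
E°cell = E°(cathode) − E°(anode) = −0.33 − (−0.73) = +0.40 V.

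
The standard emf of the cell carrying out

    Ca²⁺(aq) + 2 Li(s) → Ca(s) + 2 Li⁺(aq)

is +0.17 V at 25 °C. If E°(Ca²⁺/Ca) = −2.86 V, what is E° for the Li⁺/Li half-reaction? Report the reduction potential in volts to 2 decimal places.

In the reaction as written the Ca²⁺/Ca couple is reduced (cathode) and Li⁺/Li is oxidized (anode), so E°cell = E°(Ca²⁺/Ca) − E°(Li⁺/Li).
E°(Li⁺/Li) = E°(cathode) − E°cell = −2.86 − (+0.17) = −3.03 V.

−3.03 V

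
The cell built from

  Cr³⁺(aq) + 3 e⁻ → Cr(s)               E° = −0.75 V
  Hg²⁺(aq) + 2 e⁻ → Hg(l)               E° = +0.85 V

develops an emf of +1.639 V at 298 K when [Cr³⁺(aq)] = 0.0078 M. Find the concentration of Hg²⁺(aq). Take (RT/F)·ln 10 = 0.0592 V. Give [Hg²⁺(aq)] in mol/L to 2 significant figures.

With Hg²⁺/Hg at the cathode and Cr³⁺/Cr at the anode, E°cell = +0.85 − (−0.75) = +1.60 V (n = 6).
From the Nernst equation, log Q = n(E° − E)/0.0592 = 6·(+1.60 − (+1.639))/0.0592 = −3.953.
The balanced reaction is 3 Hg²⁺(aq) + 2 Cr(s) → 3 Hg(l) + 2 Cr³⁺(aq), so Q = [Cr³⁺(aq)]^2 / [Hg²⁺(aq)]^3.
Isolating [Hg²⁺(aq)] in Q = 10^{−3.953} yields log [Hg²⁺(aq)] = −0.088, i.e. 0.82 M.

0.82 M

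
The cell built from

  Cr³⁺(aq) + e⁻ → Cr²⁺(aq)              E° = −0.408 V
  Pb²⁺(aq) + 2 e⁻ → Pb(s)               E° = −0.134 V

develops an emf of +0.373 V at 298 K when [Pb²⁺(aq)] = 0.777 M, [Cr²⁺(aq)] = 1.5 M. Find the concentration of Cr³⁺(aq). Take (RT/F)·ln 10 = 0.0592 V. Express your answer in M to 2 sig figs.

With Pb²⁺/Pb at the cathode and Cr³⁺/Cr²⁺ at the anode, E°cell = −0.134 − (−0.408) = +0.274 V (n = 2).
From the Nernst equation, log Q = n(E° − E)/0.0592 = 2·(+0.274 − (+0.373))/0.0592 = −3.345.
For Pb²⁺(aq) + 2 Cr²⁺(aq) → Pb(s) + 2 Cr³⁺(aq), the reaction quotient is Q = [Cr³⁺(aq)]^2 / ([Pb²⁺(aq)]·[Cr²⁺(aq)]^2).
Isolating [Cr³⁺(aq)] in Q = 10^{−3.345} yields log [Cr³⁺(aq)] = −1.551, i.e. 0.028 M.

0.028 M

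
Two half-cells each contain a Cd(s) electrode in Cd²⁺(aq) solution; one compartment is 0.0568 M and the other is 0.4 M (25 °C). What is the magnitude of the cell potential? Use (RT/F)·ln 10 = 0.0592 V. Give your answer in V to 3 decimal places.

0.025 V

For a concentration cell E°cell = 0, since both electrodes use the same couple.
The compartment with the higher Cd²⁺(aq) concentration (0.4 M) acts as the cathode; ions are reduced there and produced at the dilute (0.0568 M) anode.
With n = 2, Ecell = −(0.0592/2)·log([dilute]/[conc]) = −(0.0592/2)·log(0.0568/0.4) = +0.025 V.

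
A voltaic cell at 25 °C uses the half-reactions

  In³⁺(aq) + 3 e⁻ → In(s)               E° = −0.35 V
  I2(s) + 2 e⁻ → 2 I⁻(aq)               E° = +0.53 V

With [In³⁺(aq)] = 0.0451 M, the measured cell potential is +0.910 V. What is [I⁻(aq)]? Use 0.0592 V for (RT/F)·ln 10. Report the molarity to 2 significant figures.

I₂/I⁻ is the cathode (higher E°); E°cell = +0.53 − (−0.35) = +0.88 V with n = 6.
Since E = E° − (0.0592/n)·log Q, log Q = n(E° − E)/0.0592 = −3.041.
The balanced reaction is 3 I2(s) + 2 In(s) → 6 I⁻(aq) + 2 In³⁺(aq), so Q = [I⁻(aq)]^6·[In³⁺(aq)]^2.
Isolating [I⁻(aq)] in Q = 10^{−3.041} yields log [I⁻(aq)] = −0.058, i.e. 0.87 M.

0.87 M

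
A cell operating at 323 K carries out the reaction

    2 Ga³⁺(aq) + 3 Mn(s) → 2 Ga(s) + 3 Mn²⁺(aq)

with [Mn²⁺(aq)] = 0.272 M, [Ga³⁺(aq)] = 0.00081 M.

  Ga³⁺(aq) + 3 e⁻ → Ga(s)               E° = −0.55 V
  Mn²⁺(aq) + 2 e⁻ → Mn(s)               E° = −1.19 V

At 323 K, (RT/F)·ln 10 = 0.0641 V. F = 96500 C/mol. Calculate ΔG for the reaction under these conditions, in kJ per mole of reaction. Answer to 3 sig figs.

E°cell = −0.55 − (−1.19) = +0.64 V; the balanced reaction transfers n = 6 electrons.
The reaction quotient is [Mn²⁺(aq)]^3 / [Ga³⁺(aq)]^2 = 3.07×10^4; by Nernst, E = +0.64 − (0.0641/6)(4.487) = +0.5921 V.
Then ΔG = −nFE = −6 × 96500 × +0.5921 J/mol = −343 kJ/mol.

−343 kJ/mol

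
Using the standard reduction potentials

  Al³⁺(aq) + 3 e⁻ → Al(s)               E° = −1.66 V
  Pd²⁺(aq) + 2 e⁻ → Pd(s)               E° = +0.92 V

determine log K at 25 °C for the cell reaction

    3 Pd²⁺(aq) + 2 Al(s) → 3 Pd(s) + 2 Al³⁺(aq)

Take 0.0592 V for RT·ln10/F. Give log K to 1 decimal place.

log K = 261.5

The Pd²⁺/Pd couple is reduced (cathode); E°cell = +0.92 − (−1.66) = +2.58 V with n = 6.
At equilibrium E = 0, so log K = nE°cell / 0.0592 = (6)(+2.58) / 0.0592 = 261.5.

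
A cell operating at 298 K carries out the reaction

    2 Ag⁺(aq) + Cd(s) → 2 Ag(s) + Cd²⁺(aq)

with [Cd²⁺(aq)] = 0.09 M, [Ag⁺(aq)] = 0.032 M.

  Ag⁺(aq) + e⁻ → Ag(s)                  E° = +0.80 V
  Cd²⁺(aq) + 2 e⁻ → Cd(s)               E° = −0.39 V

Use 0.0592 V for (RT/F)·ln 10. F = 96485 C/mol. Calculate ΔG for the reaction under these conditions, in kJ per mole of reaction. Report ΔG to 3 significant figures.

E°cell = +0.80 − (−0.39) = +1.19 V; the balanced reaction transfers n = 2 electrons.
Q = [Cd²⁺(aq)] / [Ag⁺(aq)]^2 = 87.9, so log Q = 1.944 and E = +1.19 − (0.0592/2)(1.944) = +1.1325 V.
ΔG = −nFE = −(2)(96485)(+1.1325) J/mol = −219 kJ/mol.

−219 kJ/mol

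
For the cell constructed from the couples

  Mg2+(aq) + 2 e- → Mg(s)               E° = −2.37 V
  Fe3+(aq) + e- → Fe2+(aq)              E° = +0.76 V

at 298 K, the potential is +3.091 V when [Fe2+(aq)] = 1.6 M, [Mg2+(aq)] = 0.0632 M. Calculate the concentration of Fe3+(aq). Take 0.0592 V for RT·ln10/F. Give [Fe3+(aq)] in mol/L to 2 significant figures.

The Fe³⁺/Fe²⁺ couple has the larger reduction potential, so it is the cathode: E°cell = +0.76 − (−2.37) = +3.13 V and n = 2.
From the Nernst equation, log Q = n(E° − E)/0.0592 = 2·(+3.13 − (+3.091))/0.0592 = 1.318.
Balancing electrons gives 2 Fe3+(aq) + Mg(s) → 2 Fe2+(aq) + Mg2+(aq); thus Q = ([Fe2+(aq)]^2·[Mg2+(aq)]) / [Fe3+(aq)]^2.
Solving for the unknown gives log [Fe3+(aq)] = −1.055, so [Fe3+(aq)] ≈ 0.088 M.

0.088 M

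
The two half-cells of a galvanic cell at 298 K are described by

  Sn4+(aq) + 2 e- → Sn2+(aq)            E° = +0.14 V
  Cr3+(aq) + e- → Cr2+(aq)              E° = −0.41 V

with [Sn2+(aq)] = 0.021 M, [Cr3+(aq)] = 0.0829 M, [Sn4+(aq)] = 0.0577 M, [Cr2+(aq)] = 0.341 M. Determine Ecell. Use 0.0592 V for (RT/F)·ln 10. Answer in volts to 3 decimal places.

The Sn⁴⁺/Sn²⁺ couple has the more positive E°, so it is the cathode; Cr³⁺/Cr²⁺ is the anode.
The standard potential is +0.14 − (−0.41) = +0.55 V and the balanced reaction transfers n = 2 electrons.
The balanced reaction is Sn4+(aq) + 2 Cr2+(aq) → Sn2+(aq) + 2 Cr3+(aq), so Q = ([Sn2+(aq)]·[Cr3+(aq)]^2) / ([Sn4+(aq)]·[Cr2+(aq)]^2) = 0.0215 and log Q = −1.667.
By the Nernst equation, E = +0.55 − (0.0592/2)·(−1.667) = +0.599 V.

+0.599 V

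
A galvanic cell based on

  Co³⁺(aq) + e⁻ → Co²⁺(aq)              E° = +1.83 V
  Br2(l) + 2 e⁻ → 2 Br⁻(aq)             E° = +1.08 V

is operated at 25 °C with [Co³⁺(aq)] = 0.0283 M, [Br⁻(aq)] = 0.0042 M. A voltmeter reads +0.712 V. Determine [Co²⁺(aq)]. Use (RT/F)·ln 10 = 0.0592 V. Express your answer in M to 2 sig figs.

0.00052 M

Co³⁺/Co²⁺ is the cathode (higher E°); E°cell = +1.83 − (+1.08) = +0.75 V with n = 2.
Rearranging E = E° − (0.0592/n)·log Q gives log Q = 2(+0.75 − (+0.712))/0.0592 = 1.284.
For 2 Co³⁺(aq) + 2 Br⁻(aq) → 2 Co²⁺(aq) + Br2(l), the reaction quotient is Q = [Co²⁺(aq)]^2 / ([Co³⁺(aq)]^2·[Br⁻(aq)]^2).
Substituting the known concentrations and solving, log [Co²⁺(aq)] = −3.283 and [Co²⁺(aq)] = 0.00052 M.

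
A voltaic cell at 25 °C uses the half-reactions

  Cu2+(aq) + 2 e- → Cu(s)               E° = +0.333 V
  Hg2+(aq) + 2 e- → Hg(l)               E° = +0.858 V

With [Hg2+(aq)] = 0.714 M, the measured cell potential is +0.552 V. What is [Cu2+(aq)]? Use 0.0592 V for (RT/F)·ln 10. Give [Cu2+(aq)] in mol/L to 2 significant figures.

With Hg²⁺/Hg at the cathode and Cu²⁺/Cu at the anode, E°cell = +0.858 − (+0.333) = +0.525 V (n = 2).
Since E = E° − (0.0592/n)·log Q, log Q = n(E° − E)/0.0592 = −0.912.
The balanced reaction is Hg2+(aq) + Cu(s) → Hg(l) + Cu2+(aq), so Q = [Cu2+(aq)] / [Hg2+(aq)].
Substituting the known concentrations and solving, log [Cu2+(aq)] = −1.058 and [Cu2+(aq)] = 0.087 M.

0.087 M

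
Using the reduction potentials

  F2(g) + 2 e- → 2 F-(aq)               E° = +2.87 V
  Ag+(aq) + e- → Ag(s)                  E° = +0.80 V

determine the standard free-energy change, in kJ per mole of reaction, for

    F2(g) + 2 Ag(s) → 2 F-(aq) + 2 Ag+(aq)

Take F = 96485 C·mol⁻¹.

In the reaction as written F2(g) is reduced, so the F₂/F⁻ couple is the cathode and Ag⁺/Ag is the anode.
E°cell = +2.87 − (+0.80) = +2.07 V; balancing electrons gives n = 2.
ΔG° = −nFE°cell = −(2)(96485)(+2.07) J/mol = −399 kJ/mol.

−399 kJ/mol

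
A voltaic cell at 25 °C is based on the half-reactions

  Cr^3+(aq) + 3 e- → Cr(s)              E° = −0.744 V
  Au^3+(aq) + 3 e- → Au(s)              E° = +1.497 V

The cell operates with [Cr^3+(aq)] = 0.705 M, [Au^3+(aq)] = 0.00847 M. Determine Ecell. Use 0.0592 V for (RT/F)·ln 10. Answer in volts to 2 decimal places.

+2.20 V

Au³⁺/Au is reduced (cathode, E° = +1.497 V) and Cr³⁺/Cr is oxidized (anode).
The standard potential is +1.497 − (−0.744) = +2.241 V and the balanced reaction transfers n = 3 electrons.
The balanced reaction is Au^3+(aq) + Cr(s) → Au(s) + Cr^3+(aq), so Q = [Cr^3+(aq)] / [Au^3+(aq)] = 83.2 and log Q = 1.920.
Applying E = E° − (RT ln10/nF)·log Q gives +2.241 − (0.0592/3)(1.920) = +2.20 V.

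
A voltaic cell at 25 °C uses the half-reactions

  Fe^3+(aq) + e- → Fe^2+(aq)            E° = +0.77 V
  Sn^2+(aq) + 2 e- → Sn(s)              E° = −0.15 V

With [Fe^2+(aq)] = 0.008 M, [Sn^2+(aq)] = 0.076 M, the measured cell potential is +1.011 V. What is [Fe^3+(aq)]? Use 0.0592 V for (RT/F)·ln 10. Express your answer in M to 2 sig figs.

Fe³⁺/Fe²⁺ is the cathode (higher E°); E°cell = +0.77 − (−0.15) = +0.92 V with n = 2.
Rearranging E = E° − (0.0592/n)·log Q gives log Q = 2(+0.92 − (+1.011))/0.0592 = −3.074.
For 2 Fe^3+(aq) + Sn(s) → 2 Fe^2+(aq) + Sn^2+(aq), the reaction quotient is Q = ([Fe^2+(aq)]^2·[Sn^2+(aq)]) / [Fe^3+(aq)]^2.
Substituting the known concentrations and solving, log [Fe^3+(aq)] = −1.120 and [Fe^3+(aq)] = 0.076 M.

0.076 M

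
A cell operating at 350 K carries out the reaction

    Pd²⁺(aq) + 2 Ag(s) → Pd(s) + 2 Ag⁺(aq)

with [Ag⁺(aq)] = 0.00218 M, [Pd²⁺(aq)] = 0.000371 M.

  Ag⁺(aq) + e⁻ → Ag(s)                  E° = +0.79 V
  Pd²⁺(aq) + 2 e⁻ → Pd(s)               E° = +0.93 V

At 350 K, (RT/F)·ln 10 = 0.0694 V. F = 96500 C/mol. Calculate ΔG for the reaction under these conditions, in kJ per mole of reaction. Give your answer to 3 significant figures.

−39.7 kJ/mol

With Pd²⁺/Pd reduced at the cathode, E°cell = +0.93 − (+0.79) = +0.14 V and n = 2.
Here Q = [Ag⁺(aq)]^2 / [Pd²⁺(aq)] = 0.0128 (log Q = −1.892), giving E = +0.14 − (0.0694/2)·(−1.892) = +0.2057 V.
Finally ΔG = −nFE = −(2)(96500 C/mol)(+0.2057 V) = −39.7 kJ/mol.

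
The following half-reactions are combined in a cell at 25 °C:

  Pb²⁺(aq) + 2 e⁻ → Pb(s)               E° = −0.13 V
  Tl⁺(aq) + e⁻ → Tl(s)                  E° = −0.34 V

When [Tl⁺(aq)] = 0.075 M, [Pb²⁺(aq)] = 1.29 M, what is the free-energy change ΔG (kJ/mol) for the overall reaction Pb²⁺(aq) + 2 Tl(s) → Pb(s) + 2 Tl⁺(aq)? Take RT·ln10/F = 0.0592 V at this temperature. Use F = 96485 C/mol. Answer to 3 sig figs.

−54.0 kJ/mol

With Pb²⁺/Pb reduced at the cathode, E°cell = −0.13 − (−0.34) = +0.21 V and n = 2.
Q = [Tl⁺(aq)]^2 / [Pb²⁺(aq)] = 0.00436, so log Q = −2.360 and E = +0.21 − (0.0592/2)(−2.360) = +0.2799 V.
Then ΔG = −nFE = −2 × 96485 × +0.2799 J/mol = −54.0 kJ/mol.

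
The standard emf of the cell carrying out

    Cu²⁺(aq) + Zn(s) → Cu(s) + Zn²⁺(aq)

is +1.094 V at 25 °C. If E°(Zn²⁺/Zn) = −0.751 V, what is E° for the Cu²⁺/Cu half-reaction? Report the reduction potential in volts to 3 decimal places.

In the reaction as written the Cu²⁺/Cu couple is reduced (cathode) and Zn²⁺/Zn is oxidized (anode), so E°cell = E°(Cu²⁺/Cu) − E°(Zn²⁺/Zn).
E°(Cu²⁺/Cu) = E°cell + E°(anode) = +1.094 + (−0.751) = +0.343 V.

+0.343 V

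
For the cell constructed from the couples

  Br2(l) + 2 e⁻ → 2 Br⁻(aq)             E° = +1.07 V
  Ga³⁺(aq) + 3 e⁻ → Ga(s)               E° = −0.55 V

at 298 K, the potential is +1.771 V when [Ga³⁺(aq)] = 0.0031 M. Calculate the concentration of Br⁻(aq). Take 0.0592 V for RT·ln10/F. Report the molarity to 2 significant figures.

0.019 M

Br₂/Br⁻ is the cathode (higher E°); E°cell = +1.07 − (−0.55) = +1.62 V with n = 6.
Since E = E° − (0.0592/n)·log Q, log Q = n(E° − E)/0.0592 = −15.304.
The balanced reaction is 3 Br2(l) + 2 Ga(s) → 6 Br⁻(aq) + 2 Ga³⁺(aq), so Q = [Br⁻(aq)]^6·[Ga³⁺(aq)]^2.
Isolating [Br⁻(aq)] in Q = 10^{−15.304} yields log [Br⁻(aq)] = −1.714, i.e. 0.019 M.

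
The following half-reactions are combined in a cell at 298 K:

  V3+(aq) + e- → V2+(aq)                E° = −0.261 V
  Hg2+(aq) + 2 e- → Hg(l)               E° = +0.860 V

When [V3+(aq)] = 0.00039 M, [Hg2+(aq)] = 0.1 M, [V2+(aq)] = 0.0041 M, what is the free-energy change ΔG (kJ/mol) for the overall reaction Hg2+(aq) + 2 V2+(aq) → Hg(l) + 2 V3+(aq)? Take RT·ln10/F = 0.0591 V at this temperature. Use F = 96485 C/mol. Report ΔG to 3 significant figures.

With Hg²⁺/Hg reduced at the cathode, E°cell = +0.860 − (−0.261) = +1.121 V and n = 2.
Here Q = [V3+(aq)]^2 / ([Hg2+(aq)]·[V2+(aq)]^2) = 0.0905 (log Q = −1.043), giving E = +1.121 − (0.0591/2)·(−1.043) = +1.1518 V.
ΔG = −nFE = −(2)(96485)(+1.1518) J/mol = −222 kJ/mol.

−222 kJ/mol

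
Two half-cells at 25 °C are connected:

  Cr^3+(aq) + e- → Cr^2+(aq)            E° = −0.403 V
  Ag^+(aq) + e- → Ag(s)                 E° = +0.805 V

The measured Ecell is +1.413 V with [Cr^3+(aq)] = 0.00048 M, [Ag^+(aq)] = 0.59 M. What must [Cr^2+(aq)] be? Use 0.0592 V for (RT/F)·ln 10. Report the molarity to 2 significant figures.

2.4 M

Ag⁺/Ag is the cathode (higher E°); E°cell = +0.805 − (−0.403) = +1.208 V with n = 1.
Rearranging E = E° − (0.0592/n)·log Q gives log Q = 1(+1.208 − (+1.413))/0.0592 = −3.463.
The balanced reaction is Ag^+(aq) + Cr^2+(aq) → Ag(s) + Cr^3+(aq), so Q = [Cr^3+(aq)] / ([Ag^+(aq)]·[Cr^2+(aq)]).
Isolating [Cr^2+(aq)] in Q = 10^{−3.463} yields log [Cr^2+(aq)] = 0.373, i.e. 2.4 M.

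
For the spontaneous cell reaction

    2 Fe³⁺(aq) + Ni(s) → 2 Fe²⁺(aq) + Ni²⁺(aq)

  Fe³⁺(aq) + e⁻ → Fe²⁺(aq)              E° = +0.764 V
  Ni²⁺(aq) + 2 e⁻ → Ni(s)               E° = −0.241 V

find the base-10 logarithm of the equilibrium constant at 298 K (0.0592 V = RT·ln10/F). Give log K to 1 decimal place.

The Fe³⁺/Fe²⁺ couple is reduced (cathode); E°cell = +0.764 − (−0.241) = +1.005 V with n = 2.
At equilibrium E = 0, so log K = nE°cell / 0.0592 = (2)(+1.005) / 0.0592 = 34.0.

log K = 34.0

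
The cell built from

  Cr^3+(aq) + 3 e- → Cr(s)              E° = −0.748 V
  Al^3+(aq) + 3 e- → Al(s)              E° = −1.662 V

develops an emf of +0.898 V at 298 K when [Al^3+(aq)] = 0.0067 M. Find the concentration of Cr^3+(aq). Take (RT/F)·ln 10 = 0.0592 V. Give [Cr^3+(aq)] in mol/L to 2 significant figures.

0.0010 M

Cr³⁺/Cr is the cathode (higher E°); E°cell = −0.748 − (−1.662) = +0.914 V with n = 3.
Rearranging E = E° − (0.0592/n)·log Q gives log Q = 3(+0.914 − (+0.898))/0.0592 = 0.811.
The balanced reaction is Cr^3+(aq) + Al(s) → Cr(s) + Al^3+(aq), so Q = [Al^3+(aq)] / [Cr^3+(aq)].
Substituting the known concentrations and solving, log [Cr^3+(aq)] = −2.985 and [Cr^3+(aq)] = 0.0010 M.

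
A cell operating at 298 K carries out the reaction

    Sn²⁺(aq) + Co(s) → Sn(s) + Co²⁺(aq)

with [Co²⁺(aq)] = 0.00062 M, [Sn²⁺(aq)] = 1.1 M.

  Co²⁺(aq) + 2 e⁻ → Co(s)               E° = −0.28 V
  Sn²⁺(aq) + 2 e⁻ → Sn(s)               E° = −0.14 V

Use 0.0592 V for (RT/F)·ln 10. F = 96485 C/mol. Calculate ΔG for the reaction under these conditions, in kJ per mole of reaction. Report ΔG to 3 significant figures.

−45.6 kJ/mol

With Sn²⁺/Sn reduced at the cathode, E°cell = −0.14 − (−0.28) = +0.14 V and n = 2.
The reaction quotient is [Co²⁺(aq)] / [Sn²⁺(aq)] = 0.000564; by Nernst, E = +0.14 − (0.0592/2)(−3.249) = +0.2362 V.
Then ΔG = −nFE = −2 × 96485 × +0.2362 J/mol = −45.6 kJ/mol.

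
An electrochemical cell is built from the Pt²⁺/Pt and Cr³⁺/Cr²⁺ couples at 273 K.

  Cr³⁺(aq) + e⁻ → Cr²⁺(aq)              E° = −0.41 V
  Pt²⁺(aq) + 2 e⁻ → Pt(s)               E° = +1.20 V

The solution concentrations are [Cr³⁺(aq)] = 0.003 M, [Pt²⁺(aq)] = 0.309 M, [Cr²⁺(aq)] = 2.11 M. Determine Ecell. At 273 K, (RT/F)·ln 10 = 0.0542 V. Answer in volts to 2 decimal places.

+1.75 V

The Pt²⁺/Pt couple has the more positive E°, so it is the cathode; Cr³⁺/Cr²⁺ is the anode.
E°cell = +1.20 − (−0.41) = +1.61 V, with n = 2 electrons transferred.
For the overall reaction Pt²⁺(aq) + 2 Cr²⁺(aq) → Pt(s) + 2 Cr³⁺(aq), Q = [Cr³⁺(aq)]^2 / ([Pt²⁺(aq)]·[Cr²⁺(aq)]^2) = 6.54×10^−6, giving log Q = −5.184.
E = E° − (0.0542/n)·log Q = +1.61 − (0.0542/2)(−5.184) = +1.75 V.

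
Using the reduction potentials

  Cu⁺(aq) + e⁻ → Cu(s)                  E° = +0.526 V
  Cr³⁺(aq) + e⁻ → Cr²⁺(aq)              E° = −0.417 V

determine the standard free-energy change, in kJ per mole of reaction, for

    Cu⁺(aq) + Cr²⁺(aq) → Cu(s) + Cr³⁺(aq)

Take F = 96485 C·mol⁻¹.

−91.0 kJ/mol

In the reaction as written Cu⁺(aq) is reduced, so the Cu⁺/Cu couple is the cathode and Cr³⁺/Cr²⁺ is the anode.
E°cell = +0.526 − (−0.417) = +0.943 V; balancing electrons gives n = 1.
ΔG° = −nFE°cell = −(1)(96485)(+0.943) J/mol = −91.0 kJ/mol.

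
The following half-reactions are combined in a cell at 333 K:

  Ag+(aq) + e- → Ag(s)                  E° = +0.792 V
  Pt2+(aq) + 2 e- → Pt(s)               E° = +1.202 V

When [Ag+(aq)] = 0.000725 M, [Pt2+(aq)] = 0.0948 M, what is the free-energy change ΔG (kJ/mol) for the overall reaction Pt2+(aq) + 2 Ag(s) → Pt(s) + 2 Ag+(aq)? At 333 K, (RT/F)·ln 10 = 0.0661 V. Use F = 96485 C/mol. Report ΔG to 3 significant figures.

−113 kJ/mol

The standard cell potential is +1.202 − (+0.792) = +0.410 V, with n = 2 electrons in the balanced equation.
Here Q = [Ag+(aq)]^2 / [Pt2+(aq)] = 5.54×10^−6 (log Q = −5.256), giving E = +0.410 − (0.0661/2)·(−5.256) = +0.5837 V.
ΔG = −nFE = −(2)(96485)(+0.5837) J/mol = −113 kJ/mol.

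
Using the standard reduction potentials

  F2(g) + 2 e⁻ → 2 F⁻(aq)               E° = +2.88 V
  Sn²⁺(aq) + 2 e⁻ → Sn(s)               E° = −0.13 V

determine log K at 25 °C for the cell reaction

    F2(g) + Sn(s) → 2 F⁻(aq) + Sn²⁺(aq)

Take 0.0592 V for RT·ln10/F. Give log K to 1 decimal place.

The F₂/F⁻ couple is reduced (cathode); E°cell = +2.88 − (−0.13) = +3.01 V with n = 2.
At equilibrium E = 0, so log K = nE°cell / 0.0592 = (2)(+3.01) / 0.0592 = 101.7.

log K = 101.7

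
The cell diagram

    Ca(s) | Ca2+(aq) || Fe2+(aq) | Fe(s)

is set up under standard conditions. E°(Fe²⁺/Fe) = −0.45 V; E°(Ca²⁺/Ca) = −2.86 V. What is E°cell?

By convention the left-hand electrode in cell notation is the anode (oxidation) and the right-hand electrode is the cathode (reduction).
E°cell = E°(right) − E°(left) = −0.45 − (−2.86) = +2.41 V.

+2.41 V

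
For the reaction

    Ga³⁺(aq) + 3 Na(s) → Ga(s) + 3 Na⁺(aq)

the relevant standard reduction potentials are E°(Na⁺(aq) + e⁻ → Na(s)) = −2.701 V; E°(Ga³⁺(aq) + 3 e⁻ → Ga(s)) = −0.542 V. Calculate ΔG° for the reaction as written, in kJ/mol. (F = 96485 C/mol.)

−625 kJ/mol

In the reaction as written Ga³⁺(aq) is reduced, so the Ga³⁺/Ga couple is the cathode and Na⁺/Na is the anode.
E°cell = −0.542 − (−2.701) = +2.159 V; balancing electrons gives n = 3.
ΔG° = −nFE°cell = −(3)(96485)(+2.159) J/mol = −625 kJ/mol.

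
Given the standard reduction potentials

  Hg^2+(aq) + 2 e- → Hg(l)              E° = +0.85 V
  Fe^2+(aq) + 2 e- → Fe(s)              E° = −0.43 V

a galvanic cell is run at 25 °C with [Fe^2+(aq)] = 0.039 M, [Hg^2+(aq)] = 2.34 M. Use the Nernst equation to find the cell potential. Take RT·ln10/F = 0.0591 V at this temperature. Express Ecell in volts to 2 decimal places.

+1.33 V

Since E°(Hg²⁺/Hg) > E°(Fe²⁺/Fe), Hg²⁺/Hg serves as the cathode.
E°cell = E°cat − E°an = +0.85 − (−0.43) = +1.28 V; n = 2.
Balancing gives Hg^2+(aq) + Fe(s) → Hg(l) + Fe^2+(aq); hence Q = [Fe^2+(aq)] / [Hg^2+(aq)] = 0.0167 (log Q = −1.778).
By the Nernst equation, E = +1.28 − (0.0591/2)·(−1.778) = +1.33 V.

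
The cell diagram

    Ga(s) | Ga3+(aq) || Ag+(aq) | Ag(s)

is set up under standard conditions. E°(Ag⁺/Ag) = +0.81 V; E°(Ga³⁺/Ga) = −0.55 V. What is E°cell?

By convention the left-hand electrode in cell notation is the anode (oxidation) and the right-hand electrode is the cathode (reduction).
E°cell = E°(right) − E°(left) = +0.81 − (−0.55) = +1.36 V.

+1.36 V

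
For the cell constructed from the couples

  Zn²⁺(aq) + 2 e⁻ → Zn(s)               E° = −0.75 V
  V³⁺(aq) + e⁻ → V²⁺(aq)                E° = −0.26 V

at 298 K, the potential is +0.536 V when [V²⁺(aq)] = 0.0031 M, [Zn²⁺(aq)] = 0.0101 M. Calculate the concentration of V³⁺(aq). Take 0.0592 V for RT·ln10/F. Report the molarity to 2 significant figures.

0.0019 M

The V³⁺/V²⁺ couple has the larger reduction potential, so it is the cathode: E°cell = −0.26 − (−0.75) = +0.49 V and n = 2.
Rearranging E = E° − (0.0592/n)·log Q gives log Q = 2(+0.49 − (+0.536))/0.0592 = −1.554.
The balanced reaction is 2 V³⁺(aq) + Zn(s) → 2 V²⁺(aq) + Zn²⁺(aq), so Q = ([V²⁺(aq)]^2·[Zn²⁺(aq)]) / [V³⁺(aq)]^2.
Isolating [V³⁺(aq)] in Q = 10^{−1.554} yields log [V³⁺(aq)] = −2.729, i.e. 0.0019 M.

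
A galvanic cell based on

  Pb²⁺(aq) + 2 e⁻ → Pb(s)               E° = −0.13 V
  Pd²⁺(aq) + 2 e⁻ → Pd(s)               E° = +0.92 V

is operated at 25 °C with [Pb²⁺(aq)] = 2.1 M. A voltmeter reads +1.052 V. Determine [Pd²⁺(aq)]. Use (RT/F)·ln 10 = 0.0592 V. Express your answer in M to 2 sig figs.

Pd²⁺/Pd is the cathode (higher E°); E°cell = +0.92 − (−0.13) = +1.05 V with n = 2.
Rearranging E = E° − (0.0592/n)·log Q gives log Q = 2(+1.05 − (+1.052))/0.0592 = −0.068.
The balanced reaction is Pd²⁺(aq) + Pb(s) → Pd(s) + Pb²⁺(aq), so Q = [Pb²⁺(aq)] / [Pd²⁺(aq)].
Solving for the unknown gives log [Pd²⁺(aq)] = 0.390, so [Pd²⁺(aq)] ≈ 2.5 M.

2.5 M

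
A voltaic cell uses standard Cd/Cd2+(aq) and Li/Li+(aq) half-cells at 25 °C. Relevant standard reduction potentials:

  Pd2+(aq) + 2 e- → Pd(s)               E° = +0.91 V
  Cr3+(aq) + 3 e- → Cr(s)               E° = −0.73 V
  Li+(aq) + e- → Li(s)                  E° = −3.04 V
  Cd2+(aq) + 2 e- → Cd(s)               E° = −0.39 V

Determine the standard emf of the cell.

Of the two couples in this cell, the one with the more positive reduction potential is reduced at the cathode: here that is Cd²⁺/Cd (−0.39 V); Li⁺/Li (−3.04 V) is the anode.
E°cell = E°(cathode) − E°(anode) = −0.39 − (−3.04) = +2.65 V.

+2.65 V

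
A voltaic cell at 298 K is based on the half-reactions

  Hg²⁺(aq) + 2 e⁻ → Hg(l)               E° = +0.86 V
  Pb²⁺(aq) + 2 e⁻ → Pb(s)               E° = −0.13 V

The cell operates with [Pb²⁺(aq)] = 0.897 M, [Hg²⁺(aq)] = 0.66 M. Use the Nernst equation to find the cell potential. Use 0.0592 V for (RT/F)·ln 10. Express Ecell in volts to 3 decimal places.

The Hg²⁺/Hg couple has the more positive E°, so it is the cathode; Pb²⁺/Pb is the anode.
E°cell = +0.86 − (−0.13) = +0.99 V, with n = 2 electrons transferred.
The balanced reaction is Hg²⁺(aq) + Pb(s) → Hg(l) + Pb²⁺(aq), so Q = [Pb²⁺(aq)] / [Hg²⁺(aq)] = 1.36 and log Q = 0.133.
Applying E = E° − (RT ln10/nF)·log Q gives +0.99 − (0.0592/2)(0.133) = +0.986 V.

+0.986 V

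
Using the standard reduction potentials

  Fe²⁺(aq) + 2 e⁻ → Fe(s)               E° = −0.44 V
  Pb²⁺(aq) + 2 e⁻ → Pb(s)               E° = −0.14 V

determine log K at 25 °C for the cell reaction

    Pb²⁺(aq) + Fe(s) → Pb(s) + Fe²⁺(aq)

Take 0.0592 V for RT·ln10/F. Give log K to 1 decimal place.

The Pb²⁺/Pb couple is reduced (cathode); E°cell = −0.14 − (−0.44) = +0.30 V with n = 2.
At equilibrium E = 0, so log K = nE°cell / 0.0592 = (2)(+0.30) / 0.0592 = 10.1.

log K = 10.1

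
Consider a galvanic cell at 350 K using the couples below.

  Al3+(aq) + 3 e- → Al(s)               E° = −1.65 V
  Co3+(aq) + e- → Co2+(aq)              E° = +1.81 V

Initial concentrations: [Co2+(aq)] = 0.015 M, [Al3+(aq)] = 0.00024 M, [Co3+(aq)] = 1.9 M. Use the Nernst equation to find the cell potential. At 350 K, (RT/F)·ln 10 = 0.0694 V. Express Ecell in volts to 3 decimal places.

Since E°(Co³⁺/Co²⁺) > E°(Al³⁺/Al), Co³⁺/Co²⁺ serves as the cathode.
The standard potential is +1.81 − (−1.65) = +3.46 V and the balanced reaction transfers n = 3 electrons.
Balancing gives 3 Co3+(aq) + Al(s) → 3 Co2+(aq) + Al3+(aq); hence Q = ([Co2+(aq)]^3·[Al3+(aq)]) / [Co3+(aq)]^3 = 1.18×10^−10 (log Q = −9.928).
Applying E = E° − (RT ln10/nF)·log Q gives +3.46 − (0.0694/3)(−9.928) = +3.690 V.

+3.690 V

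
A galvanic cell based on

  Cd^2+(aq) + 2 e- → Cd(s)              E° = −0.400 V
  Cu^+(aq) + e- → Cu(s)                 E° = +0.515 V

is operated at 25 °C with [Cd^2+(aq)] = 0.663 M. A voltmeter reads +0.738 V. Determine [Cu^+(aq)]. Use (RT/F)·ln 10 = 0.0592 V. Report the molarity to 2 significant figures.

Cu⁺/Cu is the cathode (higher E°); E°cell = +0.515 − (−0.400) = +0.915 V with n = 2.
Since E = E° − (0.0592/n)·log Q, log Q = n(E° − E)/0.0592 = 5.980.
The balanced reaction is 2 Cu^+(aq) + Cd(s) → 2 Cu(s) + Cd^2+(aq), so Q = [Cd^2+(aq)] / [Cu^+(aq)]^2.
Solving for the unknown gives log [Cu^+(aq)] = −3.079, so [Cu^+(aq)] ≈ 0.00083 M.

0.00083 M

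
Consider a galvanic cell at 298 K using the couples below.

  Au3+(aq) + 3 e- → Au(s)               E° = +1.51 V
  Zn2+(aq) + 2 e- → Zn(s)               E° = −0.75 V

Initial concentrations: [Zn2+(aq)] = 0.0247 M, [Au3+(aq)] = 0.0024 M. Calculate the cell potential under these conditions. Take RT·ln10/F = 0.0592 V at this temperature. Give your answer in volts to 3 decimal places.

Au³⁺/Au is reduced (cathode, E° = +1.51 V) and Zn²⁺/Zn is oxidized (anode).
E°cell = E°cat − E°an = +1.51 − (−0.75) = +2.26 V; n = 6.
Balancing gives 2 Au3+(aq) + 3 Zn(s) → 2 Au(s) + 3 Zn2+(aq); hence Q = [Zn2+(aq)]^3 / [Au3+(aq)]^2 = 2.62 (log Q = 0.418).
E = E° − (0.0592/n)·log Q = +2.26 − (0.0592/6)(0.418) = +2.256 V.

+2.256 V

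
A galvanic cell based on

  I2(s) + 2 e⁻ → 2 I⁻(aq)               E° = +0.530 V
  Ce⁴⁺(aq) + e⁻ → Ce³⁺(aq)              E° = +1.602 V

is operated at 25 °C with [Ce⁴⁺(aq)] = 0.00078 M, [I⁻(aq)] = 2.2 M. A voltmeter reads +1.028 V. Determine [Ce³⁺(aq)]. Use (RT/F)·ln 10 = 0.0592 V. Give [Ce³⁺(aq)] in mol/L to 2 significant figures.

Ce⁴⁺/Ce³⁺ is the cathode (higher E°); E°cell = +1.602 − (+0.530) = +1.072 V with n = 2.
Since E = E° − (0.0592/n)·log Q, log Q = n(E° − E)/0.0592 = 1.486.
Balancing electrons gives 2 Ce⁴⁺(aq) + 2 I⁻(aq) → 2 Ce³⁺(aq) + I2(s); thus Q = [Ce³⁺(aq)]^2 / ([Ce⁴⁺(aq)]^2·[I⁻(aq)]^2).
Substituting the known concentrations and solving, log [Ce³⁺(aq)] = −2.022 and [Ce³⁺(aq)] = 0.0095 M.

0.0095 M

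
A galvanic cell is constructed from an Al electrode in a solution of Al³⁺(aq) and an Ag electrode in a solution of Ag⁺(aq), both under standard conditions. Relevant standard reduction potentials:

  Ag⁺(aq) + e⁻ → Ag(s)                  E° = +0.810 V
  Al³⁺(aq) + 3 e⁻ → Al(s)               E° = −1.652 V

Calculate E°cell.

+2.462 V

The Ag⁺/Ag couple has the higher E°, so Ag ion is reduced (cathode) and Al is oxidized (anode).
E°cell = E°(cathode) − E°(anode) = +0.810 − (−1.652) = +2.462 V.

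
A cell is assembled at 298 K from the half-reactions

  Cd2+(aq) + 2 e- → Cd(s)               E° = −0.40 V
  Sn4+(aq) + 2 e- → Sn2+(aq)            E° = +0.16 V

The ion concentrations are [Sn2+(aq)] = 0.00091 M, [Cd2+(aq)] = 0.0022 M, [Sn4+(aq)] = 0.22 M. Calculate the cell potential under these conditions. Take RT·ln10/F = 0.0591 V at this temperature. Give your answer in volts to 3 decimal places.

+0.709 V

Sn⁴⁺/Sn²⁺ is reduced (cathode, E° = +0.16 V) and Cd²⁺/Cd is oxidized (anode).
E°cell = +0.16 − (−0.40) = +0.56 V, with n = 2 electrons transferred.
For the overall reaction Sn4+(aq) + Cd(s) → Sn2+(aq) + Cd2+(aq), Q = ([Sn2+(aq)]·[Cd2+(aq)]) / [Sn4+(aq)] = 9.1×10^−6, giving log Q = −5.041.
By the Nernst equation, E = +0.56 − (0.0591/2)·(−5.041) = +0.709 V.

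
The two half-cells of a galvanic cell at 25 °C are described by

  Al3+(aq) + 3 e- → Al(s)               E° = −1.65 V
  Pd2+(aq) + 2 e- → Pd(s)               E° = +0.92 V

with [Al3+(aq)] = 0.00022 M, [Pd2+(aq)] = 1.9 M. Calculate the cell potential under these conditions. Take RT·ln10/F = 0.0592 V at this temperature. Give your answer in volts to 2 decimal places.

+2.65 V

The Pd²⁺/Pd couple has the more positive E°, so it is the cathode; Al³⁺/Al is the anode.
E°cell = +0.92 − (−1.65) = +2.57 V, with n = 6 electrons transferred.
The balanced reaction is 3 Pd2+(aq) + 2 Al(s) → 3 Pd(s) + 2 Al3+(aq), so Q = [Al3+(aq)]^2 / [Pd2+(aq)]^3 = 7.06×10^−9 and log Q = −8.151.
E = E° − (0.0592/n)·log Q = +2.57 − (0.0592/6)(−8.151) = +2.65 V.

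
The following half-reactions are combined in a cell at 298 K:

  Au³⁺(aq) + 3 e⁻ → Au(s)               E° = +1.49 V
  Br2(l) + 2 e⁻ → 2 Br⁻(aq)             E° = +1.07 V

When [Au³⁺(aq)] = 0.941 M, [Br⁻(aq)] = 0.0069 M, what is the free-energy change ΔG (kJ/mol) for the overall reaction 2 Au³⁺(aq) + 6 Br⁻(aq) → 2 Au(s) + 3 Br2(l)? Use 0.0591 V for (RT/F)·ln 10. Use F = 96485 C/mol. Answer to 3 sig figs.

−169 kJ/mol

E°cell = +1.49 − (+1.07) = +0.42 V; the balanced reaction transfers n = 6 electrons.
Q = 1 / ([Au³⁺(aq)]^2·[Br⁻(aq)]^6) = 1.05×10^13, so log Q = 13.020 and E = +0.42 − (0.0591/6)(13.020) = +0.2918 V.
Then ΔG = −nFE = −6 × 96485 × +0.2918 J/mol = −169 kJ/mol.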